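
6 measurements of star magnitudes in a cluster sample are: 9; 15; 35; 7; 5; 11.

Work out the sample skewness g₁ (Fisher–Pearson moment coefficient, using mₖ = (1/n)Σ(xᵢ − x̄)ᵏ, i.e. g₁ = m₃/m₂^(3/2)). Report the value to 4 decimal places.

1.4216

x̄ = (9 + 15 + 35 + 7 + 5 + 11) / 6 = 13.6667
deviations (xᵢ − x̄): -4.6667, 1.3333, 21.3333, -6.6667, -8.6667, -2.6667
Σ(xᵢ − x̄)² = 605.3333 ⇒ m₂ = 605.3333/6 = 100.88889
Σ(xᵢ − x̄)³ = 8643.5556 ⇒ m₃ = 8643.5556/6 = 1440.59259
m₂^(3/2) = 100.88889^(1.5) = 1013.36292
g₁ = m₃ / m₂^(3/2) = 1440.59259 / 1013.36292 ≈ 1.4216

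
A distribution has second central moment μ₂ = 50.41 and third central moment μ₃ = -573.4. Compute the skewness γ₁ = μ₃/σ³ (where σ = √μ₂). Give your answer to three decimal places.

σ = √μ₂ = √50.41 = 7.10000
σ³ = μ₂^(3/2) = 357.91100
γ₁ = μ₃/σ³ = -573.4 / 357.91100 ≈ -1.602

-1.602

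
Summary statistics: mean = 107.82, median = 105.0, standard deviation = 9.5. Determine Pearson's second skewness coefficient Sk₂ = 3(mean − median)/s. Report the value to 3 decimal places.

Sk₂ = 3(107.82 − 105.0) / 9.5 = 3 × 2.8200 / 9.5
    = 8.4600 / 9.5 ≈ 0.891

0.891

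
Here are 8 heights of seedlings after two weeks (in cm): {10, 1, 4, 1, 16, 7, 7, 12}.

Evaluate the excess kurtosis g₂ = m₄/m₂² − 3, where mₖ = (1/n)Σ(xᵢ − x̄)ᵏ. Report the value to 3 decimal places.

x̄ = 7.2500
Σ(xᵢ − x̄)² = 195.5000 ⇒ m₂ = 24.43750
Σ(xᵢ − x̄)⁴ = 9591.4063 ⇒ m₄ = 1198.92578
m₂² = 597.19141
g₂ = m₄/m₂² − 3 = 2.00761 − 3 ≈ -0.992

-0.992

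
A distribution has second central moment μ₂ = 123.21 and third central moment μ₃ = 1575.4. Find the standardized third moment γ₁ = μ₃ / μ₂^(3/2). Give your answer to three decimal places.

1.152

σ = √μ₂ = √123.21 = 11.10000
σ³ = μ₂^(3/2) = 1367.63100
γ₁ = μ₃/σ³ = 1575.4 / 1367.63100 ≈ 1.152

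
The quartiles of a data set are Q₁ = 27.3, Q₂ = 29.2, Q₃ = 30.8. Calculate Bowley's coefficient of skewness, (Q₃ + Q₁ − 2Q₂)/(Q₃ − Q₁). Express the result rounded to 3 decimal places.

numerator: Q₃ + Q₁ − 2Q₂ = 30.8 + 27.3 − 2×29.2 = -0.3000
denominator: Q₃ − Q₁ = 30.8 − 27.3 = 3.5000
Bowley skewness = -0.3000 / 3.5000 ≈ -0.086

-0.086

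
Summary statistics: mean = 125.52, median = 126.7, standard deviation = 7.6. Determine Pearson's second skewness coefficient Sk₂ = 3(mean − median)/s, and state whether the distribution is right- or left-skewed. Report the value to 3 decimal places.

Sk₂ = 3(125.52 − 126.7) / 7.6 = 3 × -1.1800 / 7.6
    = -3.5400 / 7.6 ≈ -0.466
Sk₂ < 0 ⇒ mean < median ⇒ left-skewed (negative skew).

-0.466, left-skewed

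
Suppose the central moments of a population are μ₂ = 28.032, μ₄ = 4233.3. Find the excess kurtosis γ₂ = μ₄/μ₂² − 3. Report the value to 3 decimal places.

2.387

μ₂² = 28.032² = 785.79302
μ₄/μ₂² = 4233.3 / 785.79302 = 5.38730
γ₂ = 5.38730 − 3 ≈ 2.387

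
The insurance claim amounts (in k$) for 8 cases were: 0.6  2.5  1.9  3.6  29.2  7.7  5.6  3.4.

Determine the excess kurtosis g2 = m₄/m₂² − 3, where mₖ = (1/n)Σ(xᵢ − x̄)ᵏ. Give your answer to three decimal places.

2.517

x̄ = 6.8125
Σ(xᵢ − x̄)² = 606.7488 ⇒ m₂ = 75.84359
Σ(xᵢ − x̄)⁴ = 253864.3377 ⇒ m₄ = 31733.04221
m₂² = 5752.25071
g2 = m₄/m₂² − 3 = 5.51663 − 3 ≈ 2.517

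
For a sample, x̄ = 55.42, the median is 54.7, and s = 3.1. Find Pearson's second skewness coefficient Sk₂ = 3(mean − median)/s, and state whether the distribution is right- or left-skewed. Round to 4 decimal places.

Sk₂ = 3(55.42 − 54.7) / 3.1 = 3 × 0.7200 / 3.1
    = 2.1600 / 3.1 ≈ 0.6968
Sk₂ > 0 ⇒ mean > median ⇒ right-skewed (positive skew).

0.6968, right-skewed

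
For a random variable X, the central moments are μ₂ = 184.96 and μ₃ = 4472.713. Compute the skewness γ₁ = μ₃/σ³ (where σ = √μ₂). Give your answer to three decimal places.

1.778

σ = √μ₂ = √184.96 = 13.60000
σ³ = μ₂^(3/2) = 2515.45600
γ₁ = μ₃/σ³ = 4472.713 / 2515.45600 ≈ 1.778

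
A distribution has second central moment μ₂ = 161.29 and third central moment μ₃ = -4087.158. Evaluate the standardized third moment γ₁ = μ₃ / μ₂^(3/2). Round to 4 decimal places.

-1.9953

σ = √μ₂ = √161.29 = 12.70000
σ³ = μ₂^(3/2) = 2048.38300
γ₁ = μ₃/σ³ = -4087.158 / 2048.38300 ≈ -1.9953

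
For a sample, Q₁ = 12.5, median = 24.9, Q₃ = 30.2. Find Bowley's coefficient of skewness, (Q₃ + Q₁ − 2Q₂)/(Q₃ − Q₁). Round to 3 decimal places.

-0.401

numerator: Q₃ + Q₁ − 2Q₂ = 30.2 + 12.5 − 2×24.9 = -7.1000
denominator: Q₃ − Q₁ = 30.2 − 12.5 = 17.7000
Bowley skewness = -7.1000 / 17.7000 ≈ -0.401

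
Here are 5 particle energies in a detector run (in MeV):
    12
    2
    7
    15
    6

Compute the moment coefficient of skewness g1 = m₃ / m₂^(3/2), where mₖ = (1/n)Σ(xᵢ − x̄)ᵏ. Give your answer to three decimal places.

x̄ = (12 + 2 + 7 + 15 + 6) / 5 = 8.4000
deviations (xᵢ − x̄): 3.6000, -6.4000, -1.4000, 6.6000, -2.4000
Σ(xᵢ − x̄)² = 105.2000 ⇒ m₂ = 105.2000/5 = 21.04000
Σ(xᵢ − x̄)³ = 55.4400 ⇒ m₃ = 55.4400/5 = 11.08800
m₂^(3/2) = 21.04000^(1.5) = 96.50918
g1 = m₃ / m₂^(3/2) = 11.08800 / 96.50918 ≈ 0.115

0.115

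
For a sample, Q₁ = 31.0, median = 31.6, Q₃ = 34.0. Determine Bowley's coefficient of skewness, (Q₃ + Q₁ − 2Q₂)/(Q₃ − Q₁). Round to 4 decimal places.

numerator: Q₃ + Q₁ − 2Q₂ = 34.0 + 31.0 − 2×31.6 = 1.8000
denominator: Q₃ − Q₁ = 34.0 − 31.0 = 3.0000
Bowley skewness = 1.8000 / 3.0000 ≈ 0.6000

0.6000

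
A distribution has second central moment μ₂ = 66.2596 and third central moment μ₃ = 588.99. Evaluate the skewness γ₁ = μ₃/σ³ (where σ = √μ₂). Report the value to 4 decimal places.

1.0920

σ = √μ₂ = √66.2596 = 8.14000
σ³ = μ₂^(3/2) = 539.35314
γ₁ = μ₃/σ³ = 588.99 / 539.35314 ≈ 1.0920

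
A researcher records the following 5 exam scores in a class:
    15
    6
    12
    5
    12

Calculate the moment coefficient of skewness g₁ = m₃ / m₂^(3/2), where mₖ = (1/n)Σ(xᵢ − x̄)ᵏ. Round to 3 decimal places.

x̄ = (15 + 6 + 12 + 5 + 12) / 5 = 10.0000
deviations (xᵢ − x̄): 5.0000, -4.0000, 2.0000, -5.0000, 2.0000
Σ(xᵢ − x̄)² = 74.0000 ⇒ m₂ = 74.0000/5 = 14.80000
Σ(xᵢ − x̄)³ = -48.0000 ⇒ m₃ = -48.0000/5 = -9.60000
m₂^(3/2) = 14.80000^(1.5) = 56.93674
g₁ = m₃ / m₂^(3/2) = -9.60000 / 56.93674 ≈ -0.169

-0.169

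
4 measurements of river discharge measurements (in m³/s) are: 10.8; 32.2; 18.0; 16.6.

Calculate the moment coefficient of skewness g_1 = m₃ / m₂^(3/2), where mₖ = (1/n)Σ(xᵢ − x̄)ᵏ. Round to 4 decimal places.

x̄ = (10.8 + 32.2 + 18.0 + 16.6) / 4 = 19.4000
deviations (xᵢ − x̄): -8.6000, 12.8000, -1.4000, -2.8000
Σ(xᵢ − x̄)² = 247.6000 ⇒ m₂ = 247.6000/4 = 61.90000
Σ(xᵢ − x̄)³ = 1436.4000 ⇒ m₃ = 1436.4000/4 = 359.10000
m₂^(3/2) = 61.90000^(1.5) = 487.00786
g_1 = m₃ / m₂^(3/2) = 359.10000 / 487.00786 ≈ 0.7374

0.7374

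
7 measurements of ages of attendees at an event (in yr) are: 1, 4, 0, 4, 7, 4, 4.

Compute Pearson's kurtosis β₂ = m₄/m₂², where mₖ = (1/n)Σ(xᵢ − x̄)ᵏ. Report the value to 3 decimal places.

2.339

x̄ = 3.4286
Σ(xᵢ − x̄)² = 31.7143 ⇒ m₂ = 4.53061
Σ(xᵢ − x̄)⁴ = 336.0875 ⇒ m₄ = 48.01249
m₂² = 20.52645
β₂ = m₄/m₂² = 48.01249 / 20.52645 ≈ 2.339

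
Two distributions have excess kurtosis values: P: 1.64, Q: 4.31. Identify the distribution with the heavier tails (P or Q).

Q

Higher excess kurtosis ⇒ heavier tails relative to the normal distribution.
1.64 vs 4.31: the larger is 4.31, so Q has heavier tails.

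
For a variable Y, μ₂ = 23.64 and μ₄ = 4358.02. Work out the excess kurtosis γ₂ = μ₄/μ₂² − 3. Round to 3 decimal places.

μ₂² = 23.64² = 558.84960
μ₄/μ₂² = 4358.02 / 558.84960 = 7.79820
γ₂ = 7.79820 − 3 ≈ 4.798

4.798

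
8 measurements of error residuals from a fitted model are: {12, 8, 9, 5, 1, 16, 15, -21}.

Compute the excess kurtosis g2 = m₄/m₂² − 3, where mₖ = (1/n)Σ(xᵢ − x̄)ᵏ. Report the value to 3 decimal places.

1.331

x̄ = 5.6250
Σ(xᵢ − x̄)² = 983.8750 ⇒ m₂ = 122.98438
Σ(xᵢ − x̄)⁴ = 524108.1191 ⇒ m₄ = 65513.51489
m₂² = 15125.15649
g2 = m₄/m₂² − 3 = 4.33143 − 3 ≈ 1.331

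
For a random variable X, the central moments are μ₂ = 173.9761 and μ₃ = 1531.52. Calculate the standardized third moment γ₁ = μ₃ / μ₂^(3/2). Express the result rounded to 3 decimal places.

σ = √μ₂ = √173.9761 = 13.19000
σ³ = μ₂^(3/2) = 2294.74476
γ₁ = μ₃/σ³ = 1531.52 / 2294.74476 ≈ 0.667

0.667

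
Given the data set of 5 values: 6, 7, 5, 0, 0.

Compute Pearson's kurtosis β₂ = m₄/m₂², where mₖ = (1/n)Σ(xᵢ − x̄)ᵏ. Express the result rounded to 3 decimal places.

x̄ = 3.6000
Σ(xᵢ − x̄)² = 45.2000 ⇒ m₂ = 9.04000
Σ(xᵢ − x̄)⁴ = 506.5760 ⇒ m₄ = 101.31520
m₂² = 81.72160
β₂ = m₄/m₂² = 101.31520 / 81.72160 ≈ 1.240

1.240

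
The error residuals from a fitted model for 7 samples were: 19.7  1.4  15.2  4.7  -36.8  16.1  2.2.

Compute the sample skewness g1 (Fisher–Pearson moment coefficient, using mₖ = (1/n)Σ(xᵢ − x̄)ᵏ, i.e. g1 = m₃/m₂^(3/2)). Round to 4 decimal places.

x̄ = (19.7 + 1.4 + 15.2 + 4.7 - 36.8 + 16.1 + 2.2) / 7 = 3.2143
deviations (xᵢ − x̄): 16.4857, -1.8143, 11.9857, 1.4857, -40.0143, 12.8857, -1.0143
Σ(xᵢ − x̄)² = 2189.1486 ⇒ m₂ = 2189.1486/7 = 312.73551
Σ(xᵢ − x̄)³ = -55730.4637 ⇒ m₃ = -55730.4637/7 = -7961.49481
m₂^(3/2) = 312.73551^(1.5) = 5530.51781
g1 = m₃ / m₂^(3/2) = -7961.49481 / 5530.51781 ≈ -1.4396

-1.4396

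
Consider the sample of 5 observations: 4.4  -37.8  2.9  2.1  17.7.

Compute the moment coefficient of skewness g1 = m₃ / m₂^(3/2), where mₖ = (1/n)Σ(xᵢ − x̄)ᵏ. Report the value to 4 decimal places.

-1.1304

x̄ = (4.4 - 37.8 + 2.9 + 2.1 + 17.7) / 5 = -2.1400
deviations (xᵢ − x̄): 6.5400, -35.6600, 5.0400, 4.2400, 19.8400
Σ(xᵢ − x̄)² = 1751.4120 ⇒ m₂ = 1751.4120/5 = 350.28240
Σ(xᵢ − x̄)³ = -37053.0182 ⇒ m₃ = -37053.0182/5 = -7410.60365
m₂^(3/2) = 350.28240^(1.5) = 6555.82686
g1 = m₃ / m₂^(3/2) = -7410.60365 / 6555.82686 ≈ -1.1304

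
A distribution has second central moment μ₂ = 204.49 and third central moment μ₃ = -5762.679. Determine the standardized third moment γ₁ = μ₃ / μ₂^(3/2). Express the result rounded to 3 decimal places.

-1.971

σ = √μ₂ = √204.49 = 14.30000
σ³ = μ₂^(3/2) = 2924.20700
γ₁ = μ₃/σ³ = -5762.679 / 2924.20700 ≈ -1.971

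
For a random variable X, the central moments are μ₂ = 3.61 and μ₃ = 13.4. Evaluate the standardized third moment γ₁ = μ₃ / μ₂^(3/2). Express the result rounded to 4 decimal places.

σ = √μ₂ = √3.61 = 1.90000
σ³ = μ₂^(3/2) = 6.85900
γ₁ = μ₃/σ³ = 13.4 / 6.85900 ≈ 1.9536

1.9536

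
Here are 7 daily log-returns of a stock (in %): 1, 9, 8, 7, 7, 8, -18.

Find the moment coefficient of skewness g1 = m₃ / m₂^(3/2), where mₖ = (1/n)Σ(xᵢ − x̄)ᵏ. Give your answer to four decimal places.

x̄ = (1 + 9 + 8 + 7 + 7 + 8 - 18) / 7 = 3.1429
deviations (xᵢ − x̄): -2.1429, 5.8571, 4.8571, 3.8571, 3.8571, 4.8571, -21.1429
Σ(xᵢ − x̄)² = 562.8571 ⇒ m₂ = 562.8571/7 = 80.40816
Σ(xᵢ − x̄)³ = -8916.2449 ⇒ m₃ = -8916.2449/7 = -1273.74927
m₂^(3/2) = 80.40816^(1.5) = 721.02482
g1 = m₃ / m₂^(3/2) = -1273.74927 / 721.02482 ≈ -1.7666

-1.7666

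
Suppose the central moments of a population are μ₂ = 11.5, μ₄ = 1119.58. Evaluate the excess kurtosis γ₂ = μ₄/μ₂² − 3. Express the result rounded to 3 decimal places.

μ₂² = 11.5² = 132.25000
μ₄/μ₂² = 1119.58 / 132.25000 = 8.46563
γ₂ = 8.46563 − 3 ≈ 5.466

5.466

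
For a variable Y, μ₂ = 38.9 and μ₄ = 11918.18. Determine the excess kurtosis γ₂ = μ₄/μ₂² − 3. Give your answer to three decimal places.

4.876

μ₂² = 38.9² = 1513.21000
μ₄/μ₂² = 11918.18 / 1513.21000 = 7.87609
γ₂ = 7.87609 − 3 ≈ 4.876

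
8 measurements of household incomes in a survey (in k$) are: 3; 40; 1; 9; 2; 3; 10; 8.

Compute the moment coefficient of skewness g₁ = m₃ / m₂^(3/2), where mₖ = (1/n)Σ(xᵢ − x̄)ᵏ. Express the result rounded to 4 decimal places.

1.9527

x̄ = (3 + 40 + 1 + 9 + 2 + 3 + 10 + 8) / 8 = 9.5000
deviations (xᵢ − x̄): -6.5000, 30.5000, -8.5000, -0.5000, -7.5000, -6.5000, 0.5000, -1.5000
Σ(xᵢ − x̄)² = 1146.0000 ⇒ m₂ = 1146.0000/8 = 143.25000
Σ(xᵢ − x̄)³ = 26784.0000 ⇒ m₃ = 26784.0000/8 = 3348.00000
m₂^(3/2) = 143.25000^(1.5) = 1714.51759
g₁ = m₃ / m₂^(3/2) = 3348.00000 / 1714.51759 ≈ 1.9527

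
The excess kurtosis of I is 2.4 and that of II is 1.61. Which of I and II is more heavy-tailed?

Higher excess kurtosis ⇒ heavier tails relative to the normal distribution.
2.4 vs 1.61: the larger is 2.4, so I has heavier tails.

I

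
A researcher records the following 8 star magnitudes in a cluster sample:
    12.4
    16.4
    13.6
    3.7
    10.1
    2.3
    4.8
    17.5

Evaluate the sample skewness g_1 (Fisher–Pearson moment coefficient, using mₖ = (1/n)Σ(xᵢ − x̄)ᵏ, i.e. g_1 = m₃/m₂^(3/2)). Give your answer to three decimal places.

-0.132

x̄ = (12.4 + 16.4 + 13.6 + 3.7 + 10.1 + 2.3 + 4.8 + 17.5) / 8 = 10.1000
deviations (xᵢ − x̄): 2.3000, 6.3000, 3.5000, -6.4000, 0.0000, -7.8000, -5.3000, 7.4000
Σ(xᵢ − x̄)² = 241.8800 ⇒ m₂ = 241.8800/8 = 30.23500
Σ(xᵢ − x̄)³ = -175.2600 ⇒ m₃ = -175.2600/8 = -21.90750
m₂^(3/2) = 30.23500^(1.5) = 166.25127
g_1 = m₃ / m₂^(3/2) = -21.90750 / 166.25127 ≈ -0.132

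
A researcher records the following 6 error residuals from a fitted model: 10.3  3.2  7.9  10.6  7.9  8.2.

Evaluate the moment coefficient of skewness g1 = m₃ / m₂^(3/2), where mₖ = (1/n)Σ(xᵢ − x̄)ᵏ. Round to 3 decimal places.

-0.971

x̄ = (10.3 + 3.2 + 7.9 + 10.6 + 7.9 + 8.2) / 6 = 8.0167
deviations (xᵢ − x̄): 2.2833, -4.8167, -0.1167, 2.5833, -0.1167, 0.1833
Σ(xᵢ − x̄)² = 35.1483 ⇒ m₂ = 35.1483/6 = 5.85806
Σ(xᵢ − x̄)³ = -82.6004 ⇒ m₃ = -82.6004/6 = -13.76674
m₂^(3/2) = 5.85806^(1.5) = 14.17850
g1 = m₃ / m₂^(3/2) = -13.76674 / 14.17850 ≈ -0.971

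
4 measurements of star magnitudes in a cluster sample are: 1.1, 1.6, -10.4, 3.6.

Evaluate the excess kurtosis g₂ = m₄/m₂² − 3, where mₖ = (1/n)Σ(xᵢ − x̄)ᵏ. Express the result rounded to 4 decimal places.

x̄ = -1.0250
Σ(xᵢ − x̄)² = 120.6875 ⇒ m₂ = 30.17188
Σ(xᵢ − x̄)⁴ = 8250.1924 ⇒ m₄ = 2062.54810
m₂² = 910.34204
g₂ = m₄/m₂² − 3 = 2.26568 − 3 ≈ -0.7343

-0.7343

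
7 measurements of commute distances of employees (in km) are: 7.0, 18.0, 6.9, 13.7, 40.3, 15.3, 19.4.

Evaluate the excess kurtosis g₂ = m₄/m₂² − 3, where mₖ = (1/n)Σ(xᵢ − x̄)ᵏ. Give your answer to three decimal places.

0.658

x̄ = 17.2286
Σ(xᵢ − x̄)² = 765.0743 ⇒ m₂ = 109.29633
Σ(xᵢ − x̄)⁴ = 305851.5610 ⇒ m₄ = 43693.08014
m₂² = 11945.68699
g₂ = m₄/m₂² − 3 = 3.65764 − 3 ≈ 0.658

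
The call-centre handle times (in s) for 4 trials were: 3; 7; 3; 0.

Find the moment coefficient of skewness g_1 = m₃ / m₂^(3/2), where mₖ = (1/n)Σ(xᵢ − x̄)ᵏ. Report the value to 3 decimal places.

x̄ = (3 + 7 + 3 + 0) / 4 = 3.2500
deviations (xᵢ − x̄): -0.2500, 3.7500, -0.2500, -3.2500
Σ(xᵢ − x̄)² = 24.7500 ⇒ m₂ = 24.7500/4 = 6.18750
Σ(xᵢ − x̄)³ = 18.3750 ⇒ m₃ = 18.3750/4 = 4.59375
m₂^(3/2) = 6.18750^(1.5) = 15.39121
g_1 = m₃ / m₂^(3/2) = 4.59375 / 15.39121 ≈ 0.298

0.298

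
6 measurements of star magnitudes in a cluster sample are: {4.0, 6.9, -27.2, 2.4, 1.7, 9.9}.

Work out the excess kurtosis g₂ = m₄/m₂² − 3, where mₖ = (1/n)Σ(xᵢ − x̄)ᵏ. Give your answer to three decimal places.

0.858

x̄ = -0.3833
Σ(xᵢ − x̄)² = 909.2283 ⇒ m₂ = 151.53806
Σ(xᵢ − x̄)⁴ = 531597.5612 ⇒ m₄ = 88599.59354
m₂² = 22963.78228
g₂ = m₄/m₂² − 3 = 3.85823 − 3 ≈ 0.858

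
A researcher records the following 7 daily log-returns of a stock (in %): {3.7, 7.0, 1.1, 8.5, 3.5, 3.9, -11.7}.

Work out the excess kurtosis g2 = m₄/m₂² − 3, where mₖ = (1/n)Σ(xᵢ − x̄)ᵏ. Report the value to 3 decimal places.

1.046

x̄ = 2.2857
Σ(xᵢ − x̄)² = 263.9286 ⇒ m₂ = 37.70408
Σ(xᵢ − x̄)⁴ = 40259.6096 ⇒ m₄ = 5751.37280
m₂² = 1421.59777
g2 = m₄/m₂² − 3 = 4.04571 − 3 ≈ 1.046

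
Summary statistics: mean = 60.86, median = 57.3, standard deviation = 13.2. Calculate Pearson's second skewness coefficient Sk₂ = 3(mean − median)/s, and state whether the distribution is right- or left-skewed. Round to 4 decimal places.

Sk₂ = 3(60.86 − 57.3) / 13.2 = 3 × 3.5600 / 13.2
    = 10.6800 / 13.2 ≈ 0.8091
Sk₂ > 0 ⇒ mean > median ⇒ right-skewed (positive skew).

0.8091, right-skewed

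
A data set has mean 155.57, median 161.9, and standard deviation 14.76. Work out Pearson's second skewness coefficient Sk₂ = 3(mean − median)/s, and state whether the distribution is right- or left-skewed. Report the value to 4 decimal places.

Sk₂ = 3(155.57 − 161.9) / 14.76 = 3 × -6.3300 / 14.76
    = -18.9900 / 14.76 ≈ -1.2866
Sk₂ < 0 ⇒ mean < median ⇒ left-skewed (negative skew).

-1.2866, left-skewed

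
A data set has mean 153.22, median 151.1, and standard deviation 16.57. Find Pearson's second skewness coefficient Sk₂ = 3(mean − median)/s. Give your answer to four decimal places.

0.3838

Sk₂ = 3(153.22 − 151.1) / 16.57 = 3 × 2.1200 / 16.57
    = 6.3600 / 16.57 ≈ 0.3838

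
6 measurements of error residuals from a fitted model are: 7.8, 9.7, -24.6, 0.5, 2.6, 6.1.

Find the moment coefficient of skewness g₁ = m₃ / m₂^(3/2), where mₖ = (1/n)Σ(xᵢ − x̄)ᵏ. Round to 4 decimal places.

x̄ = (7.8 + 9.7 - 24.6 + 0.5 + 2.6 + 6.1) / 6 = 0.3500
deviations (xᵢ − x̄): 7.4500, 9.3500, -24.9500, 0.1500, 2.2500, 5.7500
Σ(xᵢ − x̄)² = 803.5750 ⇒ m₂ = 803.5750/6 = 133.92917
Σ(xᵢ − x̄)³ = -14099.0400 ⇒ m₃ = -14099.0400/6 = -2349.84000
m₂^(3/2) = 133.92917^(1.5) = 1549.93237
g₁ = m₃ / m₂^(3/2) = -2349.84000 / 1549.93237 ≈ -1.5161

-1.5161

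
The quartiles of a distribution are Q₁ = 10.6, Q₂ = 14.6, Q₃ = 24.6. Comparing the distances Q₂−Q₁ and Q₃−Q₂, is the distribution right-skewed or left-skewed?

right-skewed

Q₂ − Q₁ = 4.0;  Q₃ − Q₂ = 10.0
Q₃ − Q₂ > Q₂ − Q₁ ⇒ the upper half is more spread out ⇒ right-skewed.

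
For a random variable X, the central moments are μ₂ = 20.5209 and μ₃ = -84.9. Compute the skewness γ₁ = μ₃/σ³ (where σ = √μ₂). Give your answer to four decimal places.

σ = √μ₂ = √20.5209 = 4.53000
σ³ = μ₂^(3/2) = 92.95968
γ₁ = μ₃/σ³ = -84.9 / 92.95968 ≈ -0.9133

-0.9133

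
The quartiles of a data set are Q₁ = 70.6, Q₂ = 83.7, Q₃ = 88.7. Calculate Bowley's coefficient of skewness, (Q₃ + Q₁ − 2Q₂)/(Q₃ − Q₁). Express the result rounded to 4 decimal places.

numerator: Q₃ + Q₁ − 2Q₂ = 88.7 + 70.6 − 2×83.7 = -8.1000
denominator: Q₃ − Q₁ = 88.7 − 70.6 = 18.1000
Bowley skewness = -8.1000 / 18.1000 ≈ -0.4475

-0.4475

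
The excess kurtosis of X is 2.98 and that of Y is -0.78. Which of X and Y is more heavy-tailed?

Higher excess kurtosis ⇒ heavier tails relative to the normal distribution.
2.98 vs -0.78: the larger is 2.98, so X has heavier tails. (X is leptokurtic — heavier-than-normal tails; the other is platykurtic.)

X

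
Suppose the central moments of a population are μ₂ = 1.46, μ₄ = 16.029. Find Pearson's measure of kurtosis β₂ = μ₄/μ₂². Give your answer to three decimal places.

7.520

μ₂² = 1.46² = 2.13160
μ₄/μ₂² = 16.029 / 2.13160 = 7.51970
β₂ ≈ 7.520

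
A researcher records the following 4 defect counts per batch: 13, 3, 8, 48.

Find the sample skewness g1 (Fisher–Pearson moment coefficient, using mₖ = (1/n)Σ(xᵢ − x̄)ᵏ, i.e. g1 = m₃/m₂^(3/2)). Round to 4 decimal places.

1.0182

x̄ = (13 + 3 + 8 + 48) / 4 = 18.0000
deviations (xᵢ − x̄): -5.0000, -15.0000, -10.0000, 30.0000
Σ(xᵢ − x̄)² = 1250.0000 ⇒ m₂ = 1250.0000/4 = 312.50000
Σ(xᵢ − x̄)³ = 22500.0000 ⇒ m₃ = 22500.0000/4 = 5625.00000
m₂^(3/2) = 312.50000^(1.5) = 5524.27173
g1 = m₃ / m₂^(3/2) = 5625.00000 / 5524.27173 ≈ 1.0182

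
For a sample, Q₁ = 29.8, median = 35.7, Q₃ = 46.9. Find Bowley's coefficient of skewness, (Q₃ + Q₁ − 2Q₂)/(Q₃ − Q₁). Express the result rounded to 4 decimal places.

0.3099

numerator: Q₃ + Q₁ − 2Q₂ = 46.9 + 29.8 − 2×35.7 = 5.3000
denominator: Q₃ − Q₁ = 46.9 − 29.8 = 17.1000
Bowley skewness = 5.3000 / 17.1000 ≈ 0.3099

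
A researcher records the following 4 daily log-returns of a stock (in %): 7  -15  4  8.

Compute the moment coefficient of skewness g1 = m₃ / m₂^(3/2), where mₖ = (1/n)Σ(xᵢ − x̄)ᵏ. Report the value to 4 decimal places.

-1.0721

x̄ = (7 - 15 + 4 + 8) / 4 = 1.0000
deviations (xᵢ − x̄): 6.0000, -16.0000, 3.0000, 7.0000
Σ(xᵢ − x̄)² = 350.0000 ⇒ m₂ = 350.0000/4 = 87.50000
Σ(xᵢ − x̄)³ = -3510.0000 ⇒ m₃ = -3510.0000/4 = -877.50000
m₂^(3/2) = 87.50000^(1.5) = 818.48755
g1 = m₃ / m₂^(3/2) = -877.50000 / 818.48755 ≈ -1.0721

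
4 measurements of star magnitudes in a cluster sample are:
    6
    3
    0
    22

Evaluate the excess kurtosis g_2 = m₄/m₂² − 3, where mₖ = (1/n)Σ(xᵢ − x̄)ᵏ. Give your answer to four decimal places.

x̄ = 7.7500
Σ(xᵢ − x̄)² = 288.7500 ⇒ m₂ = 72.18750
Σ(xᵢ − x̄)⁴ = 45360.3281 ⇒ m₄ = 11340.08203
m₂² = 5211.03516
g_2 = m₄/m₂² − 3 = 2.17617 − 3 ≈ -0.8238

-0.8238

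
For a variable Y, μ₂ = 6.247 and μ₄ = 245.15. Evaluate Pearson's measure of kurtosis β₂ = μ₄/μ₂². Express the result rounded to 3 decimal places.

μ₂² = 6.247² = 39.02501
μ₄/μ₂² = 245.15 / 39.02501 = 6.28187
β₂ ≈ 6.282

6.282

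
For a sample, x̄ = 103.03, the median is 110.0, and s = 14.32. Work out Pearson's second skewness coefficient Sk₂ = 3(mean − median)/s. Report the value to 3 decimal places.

-1.460

Sk₂ = 3(103.03 − 110.0) / 14.32 = 3 × -6.9700 / 14.32
    = -20.9100 / 14.32 ≈ -1.460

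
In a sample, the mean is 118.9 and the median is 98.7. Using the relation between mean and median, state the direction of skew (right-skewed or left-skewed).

mean − median = 118.9 − 98.7 = 20.2
mean > median ⇒ the longer tail is on the right ⇒ right-skewed (positively skewed).

right-skewed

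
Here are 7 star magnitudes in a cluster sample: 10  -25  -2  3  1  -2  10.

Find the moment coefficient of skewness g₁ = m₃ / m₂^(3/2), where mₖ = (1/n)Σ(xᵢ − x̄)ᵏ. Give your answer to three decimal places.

x̄ = (10 - 25 - 2 + 3 + 1 - 2 + 10) / 7 = -0.7143
deviations (xᵢ − x̄): 10.7143, -24.2857, -1.2857, 3.7143, 1.7143, -1.2857, 10.7143
Σ(xᵢ − x̄)² = 839.4286 ⇒ m₂ = 839.4286/7 = 119.91837
Σ(xᵢ − x̄)³ = -11811.6735 ⇒ m₃ = -11811.6735/7 = -1687.38192
m₂^(3/2) = 119.91837^(1.5) = 1313.19300
g₁ = m₃ / m₂^(3/2) = -1687.38192 / 1313.19300 ≈ -1.285

-1.285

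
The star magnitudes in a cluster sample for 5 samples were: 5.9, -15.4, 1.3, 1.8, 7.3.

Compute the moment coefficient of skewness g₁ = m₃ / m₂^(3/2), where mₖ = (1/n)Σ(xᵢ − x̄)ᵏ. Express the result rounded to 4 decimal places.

x̄ = (5.9 - 15.4 + 1.3 + 1.8 + 7.3) / 5 = 0.1800
deviations (xᵢ − x̄): 5.7200, -15.5800, 1.1200, 1.6200, 7.1200
Σ(xᵢ − x̄)² = 330.0280 ⇒ m₂ = 330.0280/5 = 66.00560
Σ(xᵢ − x̄)³ = -3228.0833 ⇒ m₃ = -3228.0833/5 = -645.61666
m₂^(3/2) = 66.00560^(1.5) = 536.25478
g₁ = m₃ / m₂^(3/2) = -645.61666 / 536.25478 ≈ -1.2039

-1.2039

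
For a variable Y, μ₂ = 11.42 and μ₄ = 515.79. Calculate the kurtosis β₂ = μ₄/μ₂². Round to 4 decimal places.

3.9549

μ₂² = 11.42² = 130.41640
μ₄/μ₂² = 515.79 / 130.41640 = 3.95495
β₂ ≈ 3.9549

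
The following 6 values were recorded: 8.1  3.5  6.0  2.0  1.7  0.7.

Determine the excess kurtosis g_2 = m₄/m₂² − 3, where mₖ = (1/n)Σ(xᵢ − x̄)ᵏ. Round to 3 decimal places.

-1.119

x̄ = 3.6667
Σ(xᵢ − x̄)² = 40.5733 ⇒ m₂ = 6.76222
Σ(xᵢ − x̄)⁴ = 516.0752 ⇒ m₄ = 86.01254
m₂² = 45.72765
g_2 = m₄/m₂² − 3 = 1.88097 − 3 ≈ -1.119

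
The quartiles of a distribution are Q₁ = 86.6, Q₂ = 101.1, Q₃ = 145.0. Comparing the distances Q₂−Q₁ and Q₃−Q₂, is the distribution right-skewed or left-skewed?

Q₂ − Q₁ = 14.5;  Q₃ − Q₂ = 43.9
Q₃ − Q₂ > Q₂ − Q₁ ⇒ the upper half is more spread out ⇒ right-skewed.

right-skewed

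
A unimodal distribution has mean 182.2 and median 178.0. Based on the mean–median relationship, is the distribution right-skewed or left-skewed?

mean − median = 182.2 − 178.0 = 4.2
mean > median ⇒ the longer tail is on the right ⇒ right-skewed (positively skewed).

right-skewed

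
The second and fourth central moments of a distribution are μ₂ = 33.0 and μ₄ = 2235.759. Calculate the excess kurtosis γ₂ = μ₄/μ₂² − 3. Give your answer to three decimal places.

-0.947

μ₂² = 33.0² = 1089.00000
μ₄/μ₂² = 2235.759 / 1089.00000 = 2.05304
γ₂ = 2.05304 − 3 ≈ -0.947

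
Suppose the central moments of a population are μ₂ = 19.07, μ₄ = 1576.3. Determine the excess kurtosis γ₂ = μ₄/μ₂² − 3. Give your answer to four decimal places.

μ₂² = 19.07² = 363.66490
μ₄/μ₂² = 1576.3 / 363.66490 = 4.33448
γ₂ = 4.33448 − 3 ≈ 1.3345

1.3345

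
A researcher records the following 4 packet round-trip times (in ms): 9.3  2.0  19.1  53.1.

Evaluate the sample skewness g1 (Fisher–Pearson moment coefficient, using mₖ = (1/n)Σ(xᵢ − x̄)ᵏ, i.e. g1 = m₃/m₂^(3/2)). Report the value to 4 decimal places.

0.8401

x̄ = (9.3 + 2.0 + 19.1 + 53.1) / 4 = 20.8750
deviations (xᵢ − x̄): -11.5750, -18.8750, -1.7750, 32.2250
Σ(xᵢ − x̄)² = 1531.8475 ⇒ m₂ = 1531.8475/4 = 382.96188
Σ(xᵢ − x̄)³ = 25183.1396 ⇒ m₃ = 25183.1396/4 = 6295.78491
m₂^(3/2) = 382.96188^(1.5) = 7494.33860
g1 = m₃ / m₂^(3/2) = 6295.78491 / 7494.33860 ≈ 0.8401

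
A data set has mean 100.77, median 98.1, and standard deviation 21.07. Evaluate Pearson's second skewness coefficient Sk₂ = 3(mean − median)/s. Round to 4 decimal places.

Sk₂ = 3(100.77 − 98.1) / 21.07 = 3 × 2.6700 / 21.07
    = 8.0100 / 21.07 ≈ 0.3802

0.3802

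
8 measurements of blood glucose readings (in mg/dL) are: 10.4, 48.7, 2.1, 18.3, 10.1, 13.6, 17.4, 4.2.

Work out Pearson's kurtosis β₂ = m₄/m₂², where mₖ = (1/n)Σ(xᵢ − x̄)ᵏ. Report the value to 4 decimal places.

x̄ = 15.6000
Σ(xᵢ − x̄)² = 1479.6400 ⇒ m₂ = 184.95500
Σ(xᵢ − x̄)⁴ = 1252191.8020 ⇒ m₄ = 156523.97525
m₂² = 34208.35203
β₂ = m₄/m₂² = 156523.97525 / 34208.35203 ≈ 4.5756

4.5756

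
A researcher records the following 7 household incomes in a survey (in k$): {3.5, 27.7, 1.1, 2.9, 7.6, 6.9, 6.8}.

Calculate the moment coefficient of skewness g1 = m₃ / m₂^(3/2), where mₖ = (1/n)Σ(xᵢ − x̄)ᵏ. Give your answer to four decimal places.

1.7319

x̄ = (3.5 + 27.7 + 1.1 + 2.9 + 7.6 + 6.9 + 6.8) / 7 = 8.0714
deviations (xᵢ − x̄): -4.5714, 19.6286, -6.9714, -5.1714, -0.4714, -1.1714, -1.2714
Σ(xᵢ − x̄)² = 484.7343 ⇒ m₂ = 484.7343/7 = 69.24776
Σ(xᵢ − x̄)³ = 6986.0908 ⇒ m₃ = 6986.0908/7 = 998.01297
m₂^(3/2) = 69.24776^(1.5) = 576.24683
g1 = m₃ / m₂^(3/2) = 998.01297 / 576.24683 ≈ 1.7319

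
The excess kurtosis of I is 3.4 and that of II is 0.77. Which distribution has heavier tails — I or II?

I

Higher excess kurtosis ⇒ heavier tails relative to the normal distribution.
3.4 vs 0.77: the larger is 3.4, so I has heavier tails.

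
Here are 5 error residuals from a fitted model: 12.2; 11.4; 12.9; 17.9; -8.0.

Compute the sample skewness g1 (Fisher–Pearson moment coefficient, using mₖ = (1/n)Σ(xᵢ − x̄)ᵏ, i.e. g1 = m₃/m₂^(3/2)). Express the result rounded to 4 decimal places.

-1.2448

x̄ = (12.2 + 11.4 + 12.9 + 17.9 - 8.0) / 5 = 9.2800
deviations (xᵢ − x̄): 2.9200, 2.1200, 3.6200, 8.6200, -17.2800
Σ(xᵢ − x̄)² = 399.0280 ⇒ m₂ = 399.0280/5 = 79.80560
Σ(xᵢ − x̄)³ = -4437.4133 ⇒ m₃ = -4437.4133/5 = -887.48266
m₂^(3/2) = 79.80560^(1.5) = 712.93519
g1 = m₃ / m₂^(3/2) = -887.48266 / 712.93519 ≈ -1.2448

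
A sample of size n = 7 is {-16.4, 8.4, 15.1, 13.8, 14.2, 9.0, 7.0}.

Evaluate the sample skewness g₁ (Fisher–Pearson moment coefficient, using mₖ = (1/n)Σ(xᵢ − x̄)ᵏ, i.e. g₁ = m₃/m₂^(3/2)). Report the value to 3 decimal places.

x̄ = (-16.4 + 8.4 + 15.1 + 13.8 + 14.2 + 9.0 + 7.0) / 7 = 7.3000
deviations (xᵢ − x̄): -23.7000, 1.1000, 7.8000, 6.5000, 6.9000, 1.7000, -0.3000
Σ(xᵢ − x̄)² = 716.5800 ⇒ m₂ = 716.5800/7 = 102.36857
Σ(xᵢ − x̄)³ = -12228.1500 ⇒ m₃ = -12228.1500/7 = -1746.87857
m₂^(3/2) = 102.36857^(1.5) = 1035.73813
g₁ = m₃ / m₂^(3/2) = -1746.87857 / 1035.73813 ≈ -1.687

-1.687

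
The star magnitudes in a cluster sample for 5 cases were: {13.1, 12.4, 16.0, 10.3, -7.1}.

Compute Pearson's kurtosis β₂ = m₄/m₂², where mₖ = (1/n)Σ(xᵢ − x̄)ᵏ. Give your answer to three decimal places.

3.021

x̄ = 8.9400
Σ(xᵢ − x̄)² = 338.2520 ⇒ m₂ = 67.65040
Σ(xᵢ − x̄)⁴ = 69124.4302 ⇒ m₄ = 13824.88604
m₂² = 4576.57662
β₂ = m₄/m₂² = 13824.88604 / 4576.57662 ≈ 3.021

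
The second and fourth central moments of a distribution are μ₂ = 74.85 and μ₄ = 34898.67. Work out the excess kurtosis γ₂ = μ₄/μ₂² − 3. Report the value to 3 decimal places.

μ₂² = 74.85² = 5602.52250
μ₄/μ₂² = 34898.67 / 5602.52250 = 6.22910
γ₂ = 6.22910 − 3 ≈ 3.229

3.229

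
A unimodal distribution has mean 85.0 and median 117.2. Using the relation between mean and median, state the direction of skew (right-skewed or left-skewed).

mean − median = 85.0 − 117.2 = -32.2
mean < median ⇒ the longer tail is on the left ⇒ left-skewed (negatively skewed).

left-skewed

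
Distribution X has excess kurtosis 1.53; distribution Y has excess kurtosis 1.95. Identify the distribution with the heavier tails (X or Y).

Y

Higher excess kurtosis ⇒ heavier tails relative to the normal distribution.
1.53 vs 1.95: the larger is 1.95, so Y has heavier tails.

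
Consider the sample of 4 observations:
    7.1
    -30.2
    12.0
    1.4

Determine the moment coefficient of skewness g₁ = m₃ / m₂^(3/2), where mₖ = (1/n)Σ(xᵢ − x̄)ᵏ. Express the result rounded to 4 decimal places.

-0.9798

x̄ = (7.1 - 30.2 + 12.0 + 1.4) / 4 = -2.4250
deviations (xᵢ − x̄): 9.5250, -27.7750, 14.4250, 3.8250
Σ(xᵢ − x̄)² = 1084.8875 ⇒ m₂ = 1084.8875/4 = 271.22188
Σ(xᵢ − x̄)³ = -17505.3544 ⇒ m₃ = -17505.3544/4 = -4376.33859
m₂^(3/2) = 271.22188^(1.5) = 4466.70295
g₁ = m₃ / m₂^(3/2) = -4376.33859 / 4466.70295 ≈ -0.9798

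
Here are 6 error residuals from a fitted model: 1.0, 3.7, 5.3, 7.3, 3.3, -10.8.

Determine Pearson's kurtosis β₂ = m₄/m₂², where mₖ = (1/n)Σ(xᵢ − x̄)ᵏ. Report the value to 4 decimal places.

3.4995

x̄ = 1.6333
Σ(xᵢ − x̄)² = 207.5933 ⇒ m₂ = 34.59889
Σ(xᵢ − x̄)⁴ = 25135.3769 ⇒ m₄ = 4189.22949
m₂² = 1197.08311
β₂ = m₄/m₂² = 4189.22949 / 1197.08311 ≈ 3.4995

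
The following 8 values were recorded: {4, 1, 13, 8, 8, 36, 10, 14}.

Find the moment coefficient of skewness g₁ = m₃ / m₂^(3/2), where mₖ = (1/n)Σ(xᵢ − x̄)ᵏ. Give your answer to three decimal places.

1.553

x̄ = (4 + 1 + 13 + 8 + 8 + 36 + 10 + 14) / 8 = 11.7500
deviations (xᵢ − x̄): -7.7500, -10.7500, 1.2500, -3.7500, -3.7500, 24.2500, -1.7500, 2.2500
Σ(xᵢ − x̄)² = 801.5000 ⇒ m₂ = 801.5000/8 = 100.18750
Σ(xᵢ − x̄)³ = 12455.2500 ⇒ m₃ = 12455.2500/8 = 1556.90625
m₂^(3/2) = 100.18750^(1.5) = 1002.81382
g₁ = m₃ / m₂^(3/2) = 1556.90625 / 1002.81382 ≈ 1.553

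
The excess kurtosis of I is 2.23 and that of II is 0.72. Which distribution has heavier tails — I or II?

I

Higher excess kurtosis ⇒ heavier tails relative to the normal distribution.
2.23 vs 0.72: the larger is 2.23, so I has heavier tails.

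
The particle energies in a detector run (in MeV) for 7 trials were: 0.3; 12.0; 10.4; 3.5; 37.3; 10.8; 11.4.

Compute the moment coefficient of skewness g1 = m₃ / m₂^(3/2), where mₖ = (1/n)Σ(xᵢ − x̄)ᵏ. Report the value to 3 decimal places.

x̄ = (0.3 + 12.0 + 10.4 + 3.5 + 37.3 + 10.8 + 11.4) / 7 = 12.2429
deviations (xᵢ − x̄): -11.9429, -0.2429, -1.8429, -8.7429, 25.0571, -1.4429, -0.8429
Σ(xᵢ − x̄)² = 853.1771 ⇒ m₂ = 853.1771/7 = 121.88245
Σ(xᵢ − x̄)³ = 13350.7982 ⇒ m₃ = 13350.7982/7 = 1907.25689
m₂^(3/2) = 121.88245^(1.5) = 1345.58692
g1 = m₃ / m₂^(3/2) = 1907.25689 / 1345.58692 ≈ 1.417

1.417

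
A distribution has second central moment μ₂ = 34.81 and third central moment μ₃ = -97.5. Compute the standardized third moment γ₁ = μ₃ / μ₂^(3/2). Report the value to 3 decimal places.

σ = √μ₂ = √34.81 = 5.90000
σ³ = μ₂^(3/2) = 205.37900
γ₁ = μ₃/σ³ = -97.5 / 205.37900 ≈ -0.475

-0.475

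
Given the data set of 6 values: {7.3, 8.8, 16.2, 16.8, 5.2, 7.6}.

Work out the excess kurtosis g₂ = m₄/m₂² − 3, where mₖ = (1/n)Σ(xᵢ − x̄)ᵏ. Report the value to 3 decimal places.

-1.461

x̄ = 10.3167
Σ(xᵢ − x̄)² = 121.6083 ⇒ m₂ = 20.26806
Σ(xᵢ − x̄)⁴ = 3792.9083 ⇒ m₄ = 632.15139
m₂² = 410.79408
g₂ = m₄/m₂² − 3 = 1.53885 − 3 ≈ -1.461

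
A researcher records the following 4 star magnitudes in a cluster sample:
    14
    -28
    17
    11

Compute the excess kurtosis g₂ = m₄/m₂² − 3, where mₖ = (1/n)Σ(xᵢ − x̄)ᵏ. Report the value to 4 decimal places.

-0.7020

x̄ = 3.5000
Σ(xᵢ − x̄)² = 1341.0000 ⇒ m₂ = 335.25000
Σ(xᵢ − x̄)⁴ = 1033094.2500 ⇒ m₄ = 258273.56250
m₂² = 112392.56250
g₂ = m₄/m₂² − 3 = 2.29796 − 3 ≈ -0.7020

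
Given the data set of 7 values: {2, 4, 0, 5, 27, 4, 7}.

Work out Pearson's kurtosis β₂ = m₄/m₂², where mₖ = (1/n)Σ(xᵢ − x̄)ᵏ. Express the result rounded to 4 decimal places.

x̄ = 7.0000
Σ(xᵢ − x̄)² = 496.0000 ⇒ m₂ = 70.85714
Σ(xᵢ − x̄)⁴ = 163204.0000 ⇒ m₄ = 23314.85714
m₂² = 5020.73469
β₂ = m₄/m₂² = 23314.85714 / 5020.73469 ≈ 4.6437

4.6437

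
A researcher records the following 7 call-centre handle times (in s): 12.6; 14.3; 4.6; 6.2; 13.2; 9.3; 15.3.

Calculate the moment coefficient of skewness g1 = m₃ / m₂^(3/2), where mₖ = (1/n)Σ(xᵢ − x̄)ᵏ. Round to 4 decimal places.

-0.4557

x̄ = (12.6 + 14.3 + 4.6 + 6.2 + 13.2 + 9.3 + 15.3) / 7 = 10.7857
deviations (xᵢ − x̄): 1.8143, 3.5143, -6.1857, -4.5857, 2.4143, -1.4857, 4.5143
Σ(xᵢ − x̄)² = 103.3486 ⇒ m₂ = 103.3486/7 = 14.76408
Σ(xᵢ − x̄)³ = -180.9538 ⇒ m₃ = -180.9538/7 = -25.85054
m₂^(3/2) = 14.76408^(1.5) = 56.72959
g1 = m₃ / m₂^(3/2) = -25.85054 / 56.72959 ≈ -0.4557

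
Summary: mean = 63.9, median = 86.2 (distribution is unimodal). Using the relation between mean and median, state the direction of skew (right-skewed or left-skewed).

mean − median = 63.9 − 86.2 = -22.3
mean < median ⇒ the longer tail is on the left ⇒ left-skewed (negatively skewed).

left-skewed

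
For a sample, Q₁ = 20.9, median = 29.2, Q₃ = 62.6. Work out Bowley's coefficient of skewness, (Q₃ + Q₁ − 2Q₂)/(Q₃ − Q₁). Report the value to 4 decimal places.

numerator: Q₃ + Q₁ − 2Q₂ = 62.6 + 20.9 − 2×29.2 = 25.1000
denominator: Q₃ − Q₁ = 62.6 − 20.9 = 41.7000
Bowley skewness = 25.1000 / 41.7000 ≈ 0.6019

0.6019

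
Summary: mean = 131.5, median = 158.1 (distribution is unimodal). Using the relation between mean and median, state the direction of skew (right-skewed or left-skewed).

left-skewed

mean − median = 131.5 − 158.1 = -26.6
mean < median ⇒ the longer tail is on the left ⇒ left-skewed (negatively skewed).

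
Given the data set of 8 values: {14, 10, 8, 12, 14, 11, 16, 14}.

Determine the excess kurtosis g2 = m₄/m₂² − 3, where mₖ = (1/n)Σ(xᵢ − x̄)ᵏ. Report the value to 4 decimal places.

-0.9219

x̄ = 12.3750
Σ(xᵢ − x̄)² = 47.8750 ⇒ m₂ = 5.98438
Σ(xᵢ − x̄)⁴ = 595.3691 ⇒ m₄ = 74.42114
m₂² = 35.81274
g2 = m₄/m₂² − 3 = 2.07806 − 3 ≈ -0.9219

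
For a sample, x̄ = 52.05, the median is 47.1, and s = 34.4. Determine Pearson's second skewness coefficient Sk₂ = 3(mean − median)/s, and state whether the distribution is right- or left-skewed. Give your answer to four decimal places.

Sk₂ = 3(52.05 − 47.1) / 34.4 = 3 × 4.9500 / 34.4
    = 14.8500 / 34.4 ≈ 0.4317
Sk₂ > 0 ⇒ mean > median ⇒ right-skewed (positive skew).

0.4317, right-skewed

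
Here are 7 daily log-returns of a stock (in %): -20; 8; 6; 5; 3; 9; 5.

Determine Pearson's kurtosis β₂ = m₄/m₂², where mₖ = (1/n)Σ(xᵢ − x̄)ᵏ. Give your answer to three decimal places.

x̄ = 2.2857
Σ(xᵢ − x̄)² = 603.4286 ⇒ m₂ = 86.20408
Σ(xᵢ − x̄)⁴ = 250061.9825 ⇒ m₄ = 35723.14036
m₂² = 7431.14369
β₂ = m₄/m₂² = 35723.14036 / 7431.14369 ≈ 4.807

4.807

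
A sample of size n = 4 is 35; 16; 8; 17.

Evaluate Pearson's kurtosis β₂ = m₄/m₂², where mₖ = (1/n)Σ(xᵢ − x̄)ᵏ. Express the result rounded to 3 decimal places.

2.111

x̄ = 19.0000
Σ(xᵢ − x̄)² = 390.0000 ⇒ m₂ = 97.50000
Σ(xᵢ − x̄)⁴ = 80274.0000 ⇒ m₄ = 20068.50000
m₂² = 9506.25000
β₂ = m₄/m₂² = 20068.50000 / 9506.25000 ≈ 2.111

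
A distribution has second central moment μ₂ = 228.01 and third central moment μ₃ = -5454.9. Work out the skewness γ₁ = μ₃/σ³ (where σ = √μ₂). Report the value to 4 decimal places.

σ = √μ₂ = √228.01 = 15.10000
σ³ = μ₂^(3/2) = 3442.95100
γ₁ = μ₃/σ³ = -5454.9 / 3442.95100 ≈ -1.5844

-1.5844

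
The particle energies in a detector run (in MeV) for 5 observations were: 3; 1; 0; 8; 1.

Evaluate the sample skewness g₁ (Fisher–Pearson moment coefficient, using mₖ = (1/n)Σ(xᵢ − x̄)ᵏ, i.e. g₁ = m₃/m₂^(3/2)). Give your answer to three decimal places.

1.114

x̄ = (3 + 1 + 0 + 8 + 1) / 5 = 2.6000
deviations (xᵢ − x̄): 0.4000, -1.6000, -2.6000, 5.4000, -1.6000
Σ(xᵢ − x̄)² = 41.2000 ⇒ m₂ = 41.2000/5 = 8.24000
Σ(xᵢ − x̄)³ = 131.7600 ⇒ m₃ = 131.7600/5 = 26.35200
m₂^(3/2) = 8.24000^(1.5) = 23.65325
g₁ = m₃ / m₂^(3/2) = 26.35200 / 23.65325 ≈ 1.114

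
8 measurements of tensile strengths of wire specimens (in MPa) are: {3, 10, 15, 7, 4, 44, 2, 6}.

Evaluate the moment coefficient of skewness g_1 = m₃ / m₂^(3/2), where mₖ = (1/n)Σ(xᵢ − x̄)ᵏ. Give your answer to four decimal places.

x̄ = (3 + 10 + 15 + 7 + 4 + 44 + 2 + 6) / 8 = 11.3750
deviations (xᵢ − x̄): -8.3750, -1.3750, 3.6250, -4.3750, -7.3750, 32.6250, -9.3750, -5.3750
Σ(xᵢ − x̄)² = 1339.8750 ⇒ m₂ = 1339.8750/8 = 167.48438
Σ(xᵢ − x̄)³ = 32719.2188 ⇒ m₃ = 32719.2188/8 = 4089.90234
m₂^(3/2) = 167.48438^(1.5) = 2167.51167
g_1 = m₃ / m₂^(3/2) = 4089.90234 / 2167.51167 ≈ 1.8869

1.8869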